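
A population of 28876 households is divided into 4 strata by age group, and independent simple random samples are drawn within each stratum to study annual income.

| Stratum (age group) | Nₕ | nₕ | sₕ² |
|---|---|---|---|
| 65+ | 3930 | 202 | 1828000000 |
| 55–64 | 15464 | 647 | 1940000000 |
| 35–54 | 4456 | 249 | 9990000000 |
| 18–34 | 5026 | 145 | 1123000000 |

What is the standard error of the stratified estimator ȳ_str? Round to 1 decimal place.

Var(ȳ_str) = Σₕ Wₕ²(1 − fₕ)sₕ²/nₕ with Wₕ = Nₕ/N, N = 28876.
65+: Wₕ = 0.13609918; term = 0.13609918²·(1 − 0.05139949)·1828000000/202 = 159008.09.
55–64: Wₕ = 0.53553124; term = 0.53553124²·(1 − 0.04183911)·1940000000/647 = 823958.82.
35–54: Wₕ = 0.15431500; term = 0.15431500²·(1 − 0.05587971)·9990000000/249 = 902006.71.
18–34: Wₕ = 0.17405458; term = 0.17405458²·(1 − 0.02884998)·1123000000/145 = 227860.47.
Sum = 2.1128341 × 10^6.
SE = √(2.1128341 × 10^6) = 1453.6.

1453.6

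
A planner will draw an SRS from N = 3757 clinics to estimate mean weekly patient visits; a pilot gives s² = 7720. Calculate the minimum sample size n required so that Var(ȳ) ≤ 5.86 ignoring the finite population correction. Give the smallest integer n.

1318

Without fpc, n₀ = s²/D = 7720/5.86 = 1317.4061.
Rounding up, n = 1318.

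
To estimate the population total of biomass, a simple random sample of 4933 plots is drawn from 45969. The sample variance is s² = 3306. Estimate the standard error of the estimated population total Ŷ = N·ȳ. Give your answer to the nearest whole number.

Var(Ŷ) = N²·Var(ȳ) = N²·(1 − n/N)·s²/n.
f = 4933/45969 = 0.10731145; Var(ȳ) = 0.89268855·3306/4933 = 0.59826239.
Var(Ŷ) = 45969² · 0.59826239 = 1.2642175 × 10^9.
SE(Ŷ) = √(1.2642175 × 10^9) = 35556.

35556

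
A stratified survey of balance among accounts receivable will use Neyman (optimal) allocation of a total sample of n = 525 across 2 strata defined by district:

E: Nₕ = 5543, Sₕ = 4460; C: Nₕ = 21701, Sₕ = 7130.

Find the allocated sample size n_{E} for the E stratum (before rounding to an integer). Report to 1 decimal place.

72.3

Neyman allocation: nₕ = n·NₕSₕ / Σⱼ NⱼSⱼ.
Σ NⱼSⱼ = 5543·4460 + 21701·7130 = 1.7944991 × 10^8.
n_{E} = 525·5543·4460 / (1.7944991 × 10^8) = 72.3.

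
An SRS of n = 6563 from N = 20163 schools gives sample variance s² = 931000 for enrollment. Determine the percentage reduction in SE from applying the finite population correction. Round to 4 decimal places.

f = n/N = 6563/20163 = 0.32549720.
SE_no-fpc = √(s²/n) = 11.910326; SE_fpc = √((1−f)s²/n) = 9.7817265.
Ratio = √(1−f) = 0.82128120. Reduction = 100·(1 − 0.82128120) = 17.8719%.

17.8719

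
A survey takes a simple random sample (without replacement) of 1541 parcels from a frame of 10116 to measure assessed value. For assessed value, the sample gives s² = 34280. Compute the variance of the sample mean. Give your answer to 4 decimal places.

18.8566

Under SRS without replacement, Var(ȳ) = (1 − f)·s²/n with f = n/N = 1541/10116 = 0.15233294.
Var(ȳ) = (1 − 0.15233294)·34280/1541 = 0.84766706·22.245295 = 18.856604.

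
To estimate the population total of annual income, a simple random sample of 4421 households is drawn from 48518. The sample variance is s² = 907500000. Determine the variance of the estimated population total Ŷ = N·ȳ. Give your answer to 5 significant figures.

4.3918 × 10^14

Var(Ŷ) = N²·Var(ȳ) = N²·(1 − n/N)·s²/n.
f = 4421/48518 = 0.09112082; Var(ȳ) = 0.90887918·907500000/4421 = 186565.9.
Var(Ŷ) = 48518² · 186565.9 = 4.3917544 × 10^14.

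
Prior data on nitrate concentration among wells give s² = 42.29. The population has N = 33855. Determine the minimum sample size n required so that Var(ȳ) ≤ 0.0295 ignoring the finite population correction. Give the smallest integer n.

1434

Without fpc, n₀ = s²/D = 42.29/0.0295 = 1433.5593.
Rounding up, n = 1434.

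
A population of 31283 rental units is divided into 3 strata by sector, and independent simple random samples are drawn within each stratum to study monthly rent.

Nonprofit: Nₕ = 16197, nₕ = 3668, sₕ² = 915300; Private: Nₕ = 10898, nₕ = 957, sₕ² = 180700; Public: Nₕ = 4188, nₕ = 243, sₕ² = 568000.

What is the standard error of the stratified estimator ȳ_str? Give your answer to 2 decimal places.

Var(ȳ_str) = Σₕ Wₕ²(1 − fₕ)sₕ²/nₕ with Wₕ = Nₕ/N, N = 31283.
Nonprofit: Wₕ = 0.51775725; term = 0.51775725²·(1 − 0.22646169)·915300/3668 = 51.744994.
Private: Wₕ = 0.34836812; term = 0.34836812²·(1 − 0.08781428)·180700/957 = 20.902888.
Public: Wₕ = 0.13387463; term = 0.13387463²·(1 − 0.05802292)·568000/243 = 39.461987.
Sum = 112.10987.
SE = √(112.10987) = 10.59.

10.59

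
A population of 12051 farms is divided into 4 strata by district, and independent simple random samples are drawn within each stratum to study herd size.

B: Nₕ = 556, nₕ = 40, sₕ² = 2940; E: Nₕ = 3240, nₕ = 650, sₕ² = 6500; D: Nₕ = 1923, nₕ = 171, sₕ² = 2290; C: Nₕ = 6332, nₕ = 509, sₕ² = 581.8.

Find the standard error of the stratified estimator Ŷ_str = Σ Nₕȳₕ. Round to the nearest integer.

Var(Ŷ_str) = Σₕ Nₕ²(1 − fₕ)sₕ²/nₕ.
B: 556²·(1 − 40/556)·2940/40 = 2.1086856 × 10^7.
E: 3240²·(1 − 650/3240)·6500/650 = 8.3916 × 10^7.
D: 1923²·(1 − 171/1923)·2290/171 = 4.5118303 × 10^7.
C: 6332²·(1 − 509/6332)·581.8/509 = 4.2144764 × 10^7.
Sum = 1.9226592 × 10^8.
SE = √(1.9226592 × 10^8) = 13866.

13866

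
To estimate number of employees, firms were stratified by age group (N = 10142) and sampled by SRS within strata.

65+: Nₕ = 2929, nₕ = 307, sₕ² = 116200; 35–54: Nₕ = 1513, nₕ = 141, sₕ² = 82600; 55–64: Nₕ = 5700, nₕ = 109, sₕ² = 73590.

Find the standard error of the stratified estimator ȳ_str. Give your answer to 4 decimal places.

Var(ȳ_str) = Σₕ Wₕ²(1 − fₕ)sₕ²/nₕ with Wₕ = Nₕ/N, N = 10142.
65+: Wₕ = 0.28879905; term = 0.28879905²·(1 − 0.10481393)·116200/307 = 28.260029.
35–54: Wₕ = 0.14918162; term = 0.14918162²·(1 − 0.09319233)·82600/141 = 11.82243.
55–64: Wₕ = 0.56201933; term = 0.56201933²·(1 − 0.01912281)·73590/109 = 209.17484.
Sum = 249.2573.
SE = √(249.2573) = 15.7879.

15.7879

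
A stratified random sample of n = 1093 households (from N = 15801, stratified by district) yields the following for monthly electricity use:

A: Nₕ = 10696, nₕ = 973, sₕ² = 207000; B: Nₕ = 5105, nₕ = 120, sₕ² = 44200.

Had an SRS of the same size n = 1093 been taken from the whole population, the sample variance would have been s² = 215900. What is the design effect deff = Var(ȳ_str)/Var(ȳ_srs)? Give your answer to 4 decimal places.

0.6861

Var(ȳ_str) = Σ Wₕ²(1−fₕ)sₕ²/nₕ with Wₕ = Nₕ/15801:
  A: (10696/15801)²·(1−973/10696)·207000/973 = 88.615571
  B: (5105/15801)²·(1−120/5105)·44200/120 = 37.54333
  → Var(ȳ_str) = 126.1589.
Var(ȳ_srs) = (1 − 1093/15801)·215900/1093 = 183.86604.
deff = 126.1589 / 183.86604 = 0.6861.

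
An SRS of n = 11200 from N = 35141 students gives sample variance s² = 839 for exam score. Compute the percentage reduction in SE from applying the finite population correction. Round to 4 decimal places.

f = n/N = 11200/35141 = 0.31871603.
SE_no-fpc = √(s²/n) = 0.27369822; SE_fpc = √((1−f)s²/n) = 0.22591031.
Ratio = √(1−f) = 0.82539928. Reduction = 100·(1 − 0.82539928) = 17.4601%.

17.4601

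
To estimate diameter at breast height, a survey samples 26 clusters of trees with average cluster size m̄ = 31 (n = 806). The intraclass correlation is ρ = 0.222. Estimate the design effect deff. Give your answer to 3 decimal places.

7.660

deff = 1 + (31 − 1)·0.222 = 1 + 6.66 = 7.66.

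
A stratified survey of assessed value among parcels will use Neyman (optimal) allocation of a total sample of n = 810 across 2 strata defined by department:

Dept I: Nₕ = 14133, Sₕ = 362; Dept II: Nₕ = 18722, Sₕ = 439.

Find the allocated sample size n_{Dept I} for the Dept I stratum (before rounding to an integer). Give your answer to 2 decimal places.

Neyman allocation: nₕ = n·NₕSₕ / Σⱼ NⱼSⱼ.
Σ NⱼSⱼ = 14133·362 + 18722·439 = 1.3335104 × 10^7.
n_{Dept I} = 810·14133·362 / (1.3335104 × 10^7) = 310.76.

310.76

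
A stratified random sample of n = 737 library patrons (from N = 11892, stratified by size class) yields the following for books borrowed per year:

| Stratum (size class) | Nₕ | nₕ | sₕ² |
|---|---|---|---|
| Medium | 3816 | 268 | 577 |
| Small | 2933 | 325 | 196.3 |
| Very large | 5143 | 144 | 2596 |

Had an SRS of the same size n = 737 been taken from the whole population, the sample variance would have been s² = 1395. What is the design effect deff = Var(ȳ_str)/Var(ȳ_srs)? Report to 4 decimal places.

Var(ȳ_str) = Σ Wₕ²(1−fₕ)sₕ²/nₕ with Wₕ = Nₕ/11892:
  Medium: (3816/11892)²·(1−268/3816)·577/268 = 0.20612145
  Small: (2933/11892)²·(1−325/2933)·196.3/325 = 0.032669823
  Very large: (5143/11892)²·(1−144/5143)·2596/144 = 3.2774197
  → Var(ȳ_str) = 3.516211.
Var(ȳ_srs) = (1 − 737/11892)·1395/737 = 1.7755029.
deff = 3.516211 / 1.7755029 = 1.9804.

1.9804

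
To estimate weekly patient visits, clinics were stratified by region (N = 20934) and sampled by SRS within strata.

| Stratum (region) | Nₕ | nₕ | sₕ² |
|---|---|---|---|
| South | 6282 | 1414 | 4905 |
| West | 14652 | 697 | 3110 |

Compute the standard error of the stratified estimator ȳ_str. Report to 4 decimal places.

Var(ȳ_str) = Σₕ Wₕ²(1 − fₕ)sₕ²/nₕ with Wₕ = Nₕ/N, N = 20934.
South: Wₕ = 0.30008598; term = 0.30008598²·(1 − 0.22508755)·4905/1414 = 0.24206593.
West: Wₕ = 0.69991402; term = 0.69991402²·(1 − 0.04757030)·3110/697 = 2.0818523.
Sum = 2.3239182.
SE = √(2.3239182) = 1.5244.

1.5244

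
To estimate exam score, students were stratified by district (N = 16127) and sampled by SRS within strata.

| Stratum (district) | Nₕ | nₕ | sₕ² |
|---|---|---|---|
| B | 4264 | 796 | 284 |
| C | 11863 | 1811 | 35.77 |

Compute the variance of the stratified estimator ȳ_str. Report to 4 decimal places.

0.0293

Var(ȳ_str) = Σₕ Wₕ²(1 − fₕ)sₕ²/nₕ with Wₕ = Nₕ/N, N = 16127.
B: Wₕ = 0.26440131; term = 0.26440131²·(1 − 0.18667917)·284/796 = 0.020285905.
C: Wₕ = 0.73559869; term = 0.73559869²·(1 − 0.15265953)·35.77/1811 = 0.0090560816.
Sum = 0.029341987.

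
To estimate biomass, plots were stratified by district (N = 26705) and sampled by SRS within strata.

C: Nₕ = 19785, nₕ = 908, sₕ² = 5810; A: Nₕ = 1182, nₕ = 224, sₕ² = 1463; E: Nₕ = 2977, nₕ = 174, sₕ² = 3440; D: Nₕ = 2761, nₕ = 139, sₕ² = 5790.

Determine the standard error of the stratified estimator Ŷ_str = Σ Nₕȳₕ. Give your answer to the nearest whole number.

Var(Ŷ_str) = Σₕ Nₕ²(1 − fₕ)sₕ²/nₕ.
C: 19785²·(1 − 908/19785)·5810/908 = 2.3897877 × 10^9.
A: 1182²·(1 − 224/1182)·1463/224 = 7.3957001 × 10^6.
E: 2977²·(1 − 174/2977)·3440/174 = 1.6497234 × 10^8.
D: 2761²·(1 − 139/2761)·5790/139 = 3.0155245 × 10^8.
Sum = 2.8637082 × 10^9.
SE = √(2.8637082 × 10^9) = 53514.

53514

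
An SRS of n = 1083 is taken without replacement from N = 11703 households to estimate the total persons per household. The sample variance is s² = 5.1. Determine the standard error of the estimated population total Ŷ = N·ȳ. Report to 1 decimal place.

765.0

Var(Ŷ) = N²·Var(ȳ) = N²·(1 − n/N)·s²/n.
f = 1083/11703 = 0.09254037; Var(ȳ) = 0.90745963·5.1/1083 = 0.0042733556.
Var(Ŷ) = 11703² · 0.0042733556 = 585279.68.
SE(Ŷ) = √(585279.68) = 765.0.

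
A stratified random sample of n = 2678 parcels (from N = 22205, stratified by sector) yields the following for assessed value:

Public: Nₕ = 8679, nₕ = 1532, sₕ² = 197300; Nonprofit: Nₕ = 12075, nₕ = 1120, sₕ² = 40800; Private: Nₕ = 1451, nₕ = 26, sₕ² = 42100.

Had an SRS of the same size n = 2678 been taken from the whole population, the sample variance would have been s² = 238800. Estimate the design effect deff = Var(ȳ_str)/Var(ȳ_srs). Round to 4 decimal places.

0.4178

Var(ȳ_str) = Σ Wₕ²(1−fₕ)sₕ²/nₕ with Wₕ = Nₕ/22205:
  Public: (8679/22205)²·(1−1532/8679)·197300/1532 = 16.201687
  Nonprofit: (12075/22205)²·(1−1120/12075)·40800/1120 = 9.7732747
  Private: (1451/22205)²·(1−26/1451)·42100/26 = 6.7903079
  → Var(ȳ_str) = 32.76527.
Var(ȳ_srs) = (1 − 2678/22205)·238800/2678 = 78.416689.
deff = 32.76527 / 78.416689 = 0.4178.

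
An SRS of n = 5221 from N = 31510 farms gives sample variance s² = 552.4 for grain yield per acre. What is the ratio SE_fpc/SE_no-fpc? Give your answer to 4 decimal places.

f = n/N = 5221/31510 = 0.16569343.
SE_no-fpc = √(s²/n) = 0.32527448; SE_fpc = √((1−f)s²/n) = 0.29710696.
Ratio = √(1−f) = 0.91340384.

0.9134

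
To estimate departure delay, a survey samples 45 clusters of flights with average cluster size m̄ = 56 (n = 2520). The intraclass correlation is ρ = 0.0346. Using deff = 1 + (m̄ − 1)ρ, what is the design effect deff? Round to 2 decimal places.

deff = 1 + (56 − 1)·0.0346 = 1 + 1.903 = 2.903.

2.90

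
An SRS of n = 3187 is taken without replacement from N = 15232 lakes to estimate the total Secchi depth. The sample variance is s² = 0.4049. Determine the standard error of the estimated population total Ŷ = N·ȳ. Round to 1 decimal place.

152.7

Var(Ŷ) = N²·Var(ȳ) = N²·(1 − n/N)·s²/n.
f = 3187/15232 = 0.20923057; Var(ȳ) = 0.79076943·0.4049/3187 = 1.0046518 × 10^-4.
Var(Ŷ) = 15232² · (1.0046518 × 10^-4) = 23309.311.
SE(Ŷ) = √(23309.311) = 152.7.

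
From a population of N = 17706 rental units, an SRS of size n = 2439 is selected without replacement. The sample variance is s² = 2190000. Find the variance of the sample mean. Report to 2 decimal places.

774.22

Under SRS without replacement, Var(ȳ) = (1 − f)·s²/n with f = n/N = 2439/17706 = 0.13774992.
Var(ȳ) = (1 − 0.13774992)·2190000/2439 = 0.86225008·897.90898 = 774.22209.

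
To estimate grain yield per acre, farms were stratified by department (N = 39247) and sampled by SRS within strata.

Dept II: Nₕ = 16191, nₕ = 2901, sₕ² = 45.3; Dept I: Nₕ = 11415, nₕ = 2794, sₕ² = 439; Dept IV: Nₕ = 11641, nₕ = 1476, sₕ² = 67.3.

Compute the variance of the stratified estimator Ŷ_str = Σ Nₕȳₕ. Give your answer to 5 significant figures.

Var(Ŷ_str) = Σₕ Nₕ²(1 − fₕ)sₕ²/nₕ.
Dept II: 16191²·(1 − 2901/16191)·45.3/2901 = 3.3600762 × 10^6.
Dept I: 11415²·(1 − 2794/11415)·439/2794 = 1.5462214 × 10^7.
Dept IV: 11641²·(1 − 1476/11641)·67.3/1476 = 5.3954339 × 10^6.
Sum = 2.4217724 × 10^7.

2.4218 × 10^7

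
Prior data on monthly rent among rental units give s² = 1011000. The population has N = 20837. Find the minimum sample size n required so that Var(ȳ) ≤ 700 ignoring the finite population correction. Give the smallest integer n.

1445

Without fpc, n₀ = s²/D = 1011000/700 = 1444.2857.
Rounding up, n = 1445.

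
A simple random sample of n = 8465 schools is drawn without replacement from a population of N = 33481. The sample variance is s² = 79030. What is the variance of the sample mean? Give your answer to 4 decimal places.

Under SRS without replacement, Var(ȳ) = (1 − f)·s²/n with f = n/N = 8465/33481 = 0.25282996.
Var(ȳ) = (1 − 0.25282996)·79030/8465 = 0.74717004·9.3360898 = 6.9756465.

6.9756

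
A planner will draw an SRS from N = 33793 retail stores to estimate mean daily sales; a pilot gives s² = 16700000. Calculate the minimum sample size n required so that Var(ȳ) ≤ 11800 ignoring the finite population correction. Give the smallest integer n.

1416

Without fpc, n₀ = s²/D = 16700000/11800 = 1415.2542.
Rounding up, n = 1416.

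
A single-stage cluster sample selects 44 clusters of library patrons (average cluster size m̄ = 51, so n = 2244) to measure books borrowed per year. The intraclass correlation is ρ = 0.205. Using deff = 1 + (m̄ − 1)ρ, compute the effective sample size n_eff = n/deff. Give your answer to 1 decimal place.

deff = 1 + (51 − 1)·0.205 = 1 + 10.25 = 11.25.
n_eff = 2244 / 11.25 = 199.5.

199.5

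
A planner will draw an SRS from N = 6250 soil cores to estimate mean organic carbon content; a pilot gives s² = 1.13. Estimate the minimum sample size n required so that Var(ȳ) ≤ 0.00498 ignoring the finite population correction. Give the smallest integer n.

Without fpc, n₀ = s²/D = 1.13/0.00498 = 226.9076.
Rounding up, n = 227.

227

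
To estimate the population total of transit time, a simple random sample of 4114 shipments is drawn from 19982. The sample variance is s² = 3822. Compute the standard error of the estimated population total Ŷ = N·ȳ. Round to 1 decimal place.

17163.0

Var(Ŷ) = N²·Var(ȳ) = N²·(1 − n/N)·s²/n.
f = 4114/19982 = 0.20588530; Var(ȳ) = 0.79411470·3822/4114 = 0.7377507.
Var(Ŷ) = 19982² · 0.7377507 = 2.9456934 × 10^8.
SE(Ŷ) = √(2.9456934 × 10^8) = 17163.0.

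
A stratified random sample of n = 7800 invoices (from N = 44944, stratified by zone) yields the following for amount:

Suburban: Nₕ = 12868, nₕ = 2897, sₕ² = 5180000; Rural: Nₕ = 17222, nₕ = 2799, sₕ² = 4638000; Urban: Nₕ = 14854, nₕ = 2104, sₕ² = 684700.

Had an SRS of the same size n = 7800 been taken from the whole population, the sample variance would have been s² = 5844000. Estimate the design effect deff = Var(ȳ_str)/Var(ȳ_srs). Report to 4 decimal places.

Var(ȳ_str) = Σ Wₕ²(1−fₕ)sₕ²/nₕ with Wₕ = Nₕ/44944:
  Suburban: (12868/44944)²·(1−2897/12868)·5180000/2897 = 113.57627
  Rural: (17222/44944)²·(1−2799/17222)·4638000/2799 = 203.76219
  Urban: (14854/44944)²·(1−2104/14854)·684700/2104 = 30.511584
  → Var(ȳ_str) = 347.85004.
Var(ȳ_srs) = (1 − 7800/44944)·5844000/7800 = 619.20229.
deff = 347.85004 / 619.20229 = 0.5618.

0.5618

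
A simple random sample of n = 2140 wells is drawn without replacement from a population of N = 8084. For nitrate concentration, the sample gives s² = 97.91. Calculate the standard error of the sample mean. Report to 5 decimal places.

0.18341

Under SRS without replacement, Var(ȳ) = (1 − f)·s²/n with f = n/N = 2140/8084 = 0.26472044.
Var(ȳ) = (1 − 0.26472044)·97.91/2140 = 0.73527956·0.045752336 = 0.033640758.
SE(ȳ) = √(0.033640758) = 0.18341.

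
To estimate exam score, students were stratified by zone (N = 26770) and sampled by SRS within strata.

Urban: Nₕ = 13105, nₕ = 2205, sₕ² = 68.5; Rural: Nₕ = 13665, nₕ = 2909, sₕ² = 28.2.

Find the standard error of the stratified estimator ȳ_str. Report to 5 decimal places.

0.09045

Var(ȳ_str) = Σₕ Wₕ²(1 − fₕ)sₕ²/nₕ with Wₕ = Nₕ/N, N = 26770.
Urban: Wₕ = 0.48954053; term = 0.48954053²·(1 − 0.16825639)·68.5/2205 = 0.0061922539.
Rural: Wₕ = 0.51045947; term = 0.51045947²·(1 − 0.21287962)·28.2/2909 = 0.0019882412.
Sum = 0.0081804951.
SE = √(0.0081804951) = 0.09045.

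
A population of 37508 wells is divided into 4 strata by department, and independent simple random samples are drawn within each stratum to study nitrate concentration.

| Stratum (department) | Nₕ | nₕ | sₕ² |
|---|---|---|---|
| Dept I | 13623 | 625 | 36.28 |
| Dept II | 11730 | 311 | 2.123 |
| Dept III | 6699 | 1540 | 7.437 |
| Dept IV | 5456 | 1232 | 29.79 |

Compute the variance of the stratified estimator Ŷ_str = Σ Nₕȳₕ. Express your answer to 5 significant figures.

Var(Ŷ_str) = Σₕ Nₕ²(1 − fₕ)sₕ²/nₕ.
Dept I: 13623²·(1 − 625/13623)·36.28/625 = 1.0278661 × 10^7.
Dept II: 11730²·(1 − 311/11730)·2.123/311 = 914356.78.
Dept III: 6699²·(1 − 1540/6699)·7.437/1540 = 166898.55.
Dept IV: 5456²·(1 − 1232/5456)·29.79/1232 = 557260.25.
Sum = 1.1917177 × 10^7.

1.1917 × 10^7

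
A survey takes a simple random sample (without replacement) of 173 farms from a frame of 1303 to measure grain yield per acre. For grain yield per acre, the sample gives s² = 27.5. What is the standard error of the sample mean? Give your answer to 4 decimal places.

Under SRS without replacement, Var(ȳ) = (1 − f)·s²/n with f = n/N = 173/1303 = 0.13277053.
Var(ȳ) = (1 − 0.13277053)·27.5/173 = 0.86722947·0.15895954 = 0.1378544.
SE(ȳ) = √(0.1378544) = 0.3713.

0.3713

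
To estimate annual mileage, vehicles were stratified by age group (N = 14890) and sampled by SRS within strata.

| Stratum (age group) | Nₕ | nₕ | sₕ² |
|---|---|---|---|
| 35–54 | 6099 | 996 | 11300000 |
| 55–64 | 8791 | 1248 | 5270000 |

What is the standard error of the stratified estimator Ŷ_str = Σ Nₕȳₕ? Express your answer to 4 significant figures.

Var(Ŷ_str) = Σₕ Nₕ²(1 − fₕ)sₕ²/nₕ.
35–54: 6099²·(1 − 996/6099)·11300000/996 = 3.5310454 × 10^11.
55–64: 8791²·(1 − 1248/8791)·5270000/1248 = 2.8001314 × 10^11.
Sum = 6.3311768 × 10^11.
SE = √(6.3311768 × 10^11) = 795700.

795700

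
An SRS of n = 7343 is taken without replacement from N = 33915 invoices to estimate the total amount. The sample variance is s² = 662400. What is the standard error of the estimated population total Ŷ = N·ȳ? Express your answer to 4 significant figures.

285100

Var(Ŷ) = N²·Var(ȳ) = N²·(1 − n/N)·s²/n.
f = 7343/33915 = 0.21651187; Var(ȳ) = 0.78348813·662400/7343 = 70.677181.
Var(Ŷ) = 33915² · 70.677181 = 8.1294818 × 10^10.
SE(Ŷ) = √(8.1294818 × 10^10) = 285100.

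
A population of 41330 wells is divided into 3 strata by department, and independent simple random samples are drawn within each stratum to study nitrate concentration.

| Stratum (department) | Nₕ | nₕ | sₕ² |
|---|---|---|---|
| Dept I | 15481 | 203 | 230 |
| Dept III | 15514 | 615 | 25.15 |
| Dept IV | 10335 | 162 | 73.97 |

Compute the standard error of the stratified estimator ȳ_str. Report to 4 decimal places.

0.4365

Var(ȳ_str) = Σₕ Wₕ²(1 − fₕ)sₕ²/nₕ with Wₕ = Nₕ/N, N = 41330.
Dept I: Wₕ = 0.37457053; term = 0.37457053²·(1 − 0.01311285)·230/203 = 0.15687961.
Dept III: Wₕ = 0.37536898; term = 0.37536898²·(1 − 0.03964161)·25.15/615 = 0.0055336664.
Dept IV: Wₕ = 0.25006049; term = 0.25006049²·(1 − 0.01567489)·73.97/162 = 0.028104077.
Sum = 0.19051735.
SE = √(0.19051735) = 0.4365.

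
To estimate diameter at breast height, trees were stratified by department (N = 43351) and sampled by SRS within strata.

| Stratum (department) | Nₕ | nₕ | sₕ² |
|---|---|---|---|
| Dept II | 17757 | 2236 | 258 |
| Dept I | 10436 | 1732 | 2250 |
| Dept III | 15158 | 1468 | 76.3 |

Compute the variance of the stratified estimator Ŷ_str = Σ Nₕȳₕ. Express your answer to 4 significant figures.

Var(Ŷ_str) = Σₕ Nₕ²(1 − fₕ)sₕ²/nₕ.
Dept II: 17757²·(1 − 2236/17757)·258/2236 = 3.1800738 × 10^7.
Dept I: 10436²·(1 − 1732/10436)·2250/1732 = 1.1800152 × 10^8.
Dept III: 15158²·(1 − 1468/15158)·76.3/1468 = 1.0785588 × 10^7.
Sum = 1.6058785 × 10^8.

1.606 × 10^8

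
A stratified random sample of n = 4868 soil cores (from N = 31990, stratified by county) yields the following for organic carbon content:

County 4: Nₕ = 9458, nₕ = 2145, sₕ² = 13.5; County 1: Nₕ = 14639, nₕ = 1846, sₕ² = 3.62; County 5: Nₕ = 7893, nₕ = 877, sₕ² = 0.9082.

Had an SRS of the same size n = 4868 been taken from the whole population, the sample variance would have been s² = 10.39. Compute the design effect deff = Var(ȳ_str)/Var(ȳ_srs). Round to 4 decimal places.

0.4644

Var(ȳ_str) = Σ Wₕ²(1−fₕ)sₕ²/nₕ with Wₕ = Nₕ/31990:
  County 4: (9458/31990)²·(1−2145/9458)·13.5/2145 = 4.2537589 × 10^-4
  County 1: (14639/31990)²·(1−1846/14639)·3.62/1846 = 3.5886591 × 10^-4
  County 5: (7893/31990)²·(1−877/7893)·0.9082/877 = 5.603832 × 10^-5
  → Var(ȳ_str) = 8.4028012 × 10^-4.
Var(ȳ_srs) = (1 − 4868/31990)·10.39/4868 = 0.0018095578.
deff = (8.4028012 × 10^-4) / 0.0018095578 = 0.4644.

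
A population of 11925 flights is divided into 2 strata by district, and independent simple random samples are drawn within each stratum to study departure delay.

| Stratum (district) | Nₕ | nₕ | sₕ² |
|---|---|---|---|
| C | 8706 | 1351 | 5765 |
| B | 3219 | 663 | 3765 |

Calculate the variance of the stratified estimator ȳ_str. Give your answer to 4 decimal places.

2.2500

Var(ȳ_str) = Σₕ Wₕ²(1 − fₕ)sₕ²/nₕ with Wₕ = Nₕ/N, N = 11925.
C: Wₕ = 0.73006289; term = 0.73006289²·(1 − 0.15518034)·5765/1351 = 1.9214475.
B: Wₕ = 0.26993711; term = 0.26993711²·(1 − 0.20596459)·3765/663 = 0.32856137.
Sum = 2.2500089.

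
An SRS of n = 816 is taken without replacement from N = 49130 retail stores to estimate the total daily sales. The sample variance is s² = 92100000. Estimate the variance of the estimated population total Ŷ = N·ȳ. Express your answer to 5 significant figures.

Var(Ŷ) = N²·Var(ȳ) = N²·(1 − n/N)·s²/n.
f = 816/49130 = 0.01660900; Var(ȳ) = 0.98339100·92100000/816 = 110993.03.
Var(Ŷ) = 49130² · 110993.03 = 2.6791019 × 10^14.

2.6791 × 10^14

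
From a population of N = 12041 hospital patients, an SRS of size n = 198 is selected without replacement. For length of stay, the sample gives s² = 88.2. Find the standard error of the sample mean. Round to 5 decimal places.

0.66191

Under SRS without replacement, Var(ȳ) = (1 − f)·s²/n with f = n/N = 198/12041 = 0.01644382.
Var(ȳ) = (1 − 0.01644382)·88.2/198 = 0.98355618·0.44545455 = 0.43812957.
SE(ȳ) = √(0.43812957) = 0.66191.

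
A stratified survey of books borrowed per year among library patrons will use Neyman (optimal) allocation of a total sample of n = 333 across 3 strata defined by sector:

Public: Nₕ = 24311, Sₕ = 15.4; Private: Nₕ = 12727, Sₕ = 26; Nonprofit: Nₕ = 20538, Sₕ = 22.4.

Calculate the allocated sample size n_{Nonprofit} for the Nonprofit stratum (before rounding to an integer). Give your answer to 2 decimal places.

Neyman allocation: nₕ = n·NₕSₕ / Σⱼ NⱼSⱼ.
Σ NⱼSⱼ = 24311·15.4 + 12727·26 + 20538·22.4 = 1.1653426 × 10^6.
n_{Nonprofit} = 333·20538·22.4 / (1.1653426 × 10^6) = 131.46.

131.46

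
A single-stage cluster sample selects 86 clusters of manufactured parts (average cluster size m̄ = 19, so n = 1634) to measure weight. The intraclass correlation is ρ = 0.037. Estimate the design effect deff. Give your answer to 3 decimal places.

1.666

deff = 1 + (19 − 1)·0.037 = 1 + 0.666 = 1.666.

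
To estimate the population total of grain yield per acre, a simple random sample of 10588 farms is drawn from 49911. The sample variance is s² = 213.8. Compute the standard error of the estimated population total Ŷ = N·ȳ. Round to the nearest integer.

6295

Var(Ŷ) = N²·Var(ȳ) = N²·(1 − n/N)·s²/n.
f = 10588/49911 = 0.21213760; Var(ȳ) = 0.78786240·213.8/10588 = 0.015909046.
Var(Ŷ) = 49911² · 0.015909046 = 3.9631151 × 10^7.
SE(Ŷ) = √(3.9631151 × 10^7) = 6295.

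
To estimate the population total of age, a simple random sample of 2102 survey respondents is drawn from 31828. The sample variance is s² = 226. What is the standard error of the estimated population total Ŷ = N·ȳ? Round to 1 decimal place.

10085.8

Var(Ŷ) = N²·Var(ȳ) = N²·(1 − n/N)·s²/n.
f = 2102/31828 = 0.06604248; Var(ȳ) = 0.93395752·226/2102 = 0.10041598.
Var(Ŷ) = 31828² · 0.10041598 = 1.0172356 × 10^8.
SE(Ŷ) = √(1.0172356 × 10^8) = 10085.8.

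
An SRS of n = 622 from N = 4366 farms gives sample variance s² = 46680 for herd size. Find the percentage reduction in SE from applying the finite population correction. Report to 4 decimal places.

7.3968

f = n/N = 622/4366 = 0.14246450.
SE_no-fpc = √(s²/n) = 8.6630382; SE_fpc = √((1−f)s²/n) = 8.0222517.
Ratio = √(1−f) = 0.92603213. Reduction = 100·(1 − 0.92603213) = 7.3968%.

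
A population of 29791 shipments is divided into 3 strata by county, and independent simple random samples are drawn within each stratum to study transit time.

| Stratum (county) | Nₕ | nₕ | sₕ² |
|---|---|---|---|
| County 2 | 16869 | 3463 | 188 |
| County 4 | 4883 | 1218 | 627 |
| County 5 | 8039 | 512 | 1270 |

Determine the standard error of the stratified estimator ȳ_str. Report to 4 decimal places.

0.4397

Var(ȳ_str) = Σₕ Wₕ²(1 − fₕ)sₕ²/nₕ with Wₕ = Nₕ/N, N = 29791.
County 2: Wₕ = 0.56624484; term = 0.56624484²·(1 − 0.20528781)·188/3463 = 0.013833235.
County 4: Wₕ = 0.16390856; term = 0.16390856²·(1 − 0.24943682)·627/1218 = 0.010380321.
County 5: Wₕ = 0.26984660; term = 0.26984660²·(1 − 0.06368951)·1270/512 = 0.16911711.
Sum = 0.19333067.
SE = √(0.19333067) = 0.4397.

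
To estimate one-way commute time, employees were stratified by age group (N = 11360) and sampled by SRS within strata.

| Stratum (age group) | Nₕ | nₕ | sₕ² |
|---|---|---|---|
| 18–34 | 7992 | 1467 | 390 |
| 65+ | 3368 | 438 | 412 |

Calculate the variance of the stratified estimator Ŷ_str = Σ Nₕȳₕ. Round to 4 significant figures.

Var(Ŷ_str) = Σₕ Nₕ²(1 − fₕ)sₕ²/nₕ.
18–34: 7992²·(1 − 1467/7992)·390/1467 = 1.3863423 × 10^7.
65+: 3368²·(1 − 438/3368)·412/438 = 9.2824541 × 10^6.
Sum = 2.3145877 × 10^7.

2.315 × 10^7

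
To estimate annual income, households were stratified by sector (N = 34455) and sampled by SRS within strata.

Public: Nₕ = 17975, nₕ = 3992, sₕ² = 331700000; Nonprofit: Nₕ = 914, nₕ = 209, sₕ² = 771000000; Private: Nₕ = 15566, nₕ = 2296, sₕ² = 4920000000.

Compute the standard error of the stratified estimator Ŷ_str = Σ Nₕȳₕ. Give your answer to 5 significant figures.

2.1585 × 10^7

Var(Ŷ_str) = Σₕ Nₕ²(1 − fₕ)sₕ²/nₕ.
Public: 17975²·(1 − 3992/17975)·331700000/3992 = 2.0884505 × 10^13.
Nonprofit: 914²·(1 − 209/914)·771000000/209 = 2.3770778 × 10^12.
Private: 15566²·(1 − 2296/15566)·4920000000/2296 = 4.4263033 × 10^14.
Sum = 4.6589191 × 10^14.
SE = √(4.6589191 × 10^14) = 2.1585 × 10^7.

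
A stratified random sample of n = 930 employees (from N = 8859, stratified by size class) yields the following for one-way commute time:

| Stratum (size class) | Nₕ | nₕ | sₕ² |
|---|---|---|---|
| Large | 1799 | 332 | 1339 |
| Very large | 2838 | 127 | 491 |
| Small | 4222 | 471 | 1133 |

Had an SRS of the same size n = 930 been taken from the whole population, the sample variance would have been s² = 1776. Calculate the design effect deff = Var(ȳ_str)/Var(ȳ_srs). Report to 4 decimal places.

Var(ȳ_str) = Σ Wₕ²(1−fₕ)sₕ²/nₕ with Wₕ = Nₕ/8859:
  Large: (1799/8859)²·(1−332/1799)·1339/332 = 0.13562332
  Very large: (2838/8859)²·(1−127/2838)·491/127 = 0.37900966
  Small: (4222/8859)²·(1−471/4222)·1133/471 = 0.48540572
  → Var(ȳ_str) = 1.0000387.
Var(ȳ_srs) = (1 − 930/8859)·1776/930 = 1.7092033.
deff = 1.0000387 / 1.7092033 = 0.5851.

0.5851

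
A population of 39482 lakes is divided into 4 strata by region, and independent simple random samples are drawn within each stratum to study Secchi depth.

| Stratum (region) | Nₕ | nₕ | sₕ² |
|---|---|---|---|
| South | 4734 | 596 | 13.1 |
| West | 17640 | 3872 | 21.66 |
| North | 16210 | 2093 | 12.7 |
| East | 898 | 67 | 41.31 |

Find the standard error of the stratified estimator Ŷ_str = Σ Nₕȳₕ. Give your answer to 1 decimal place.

Var(Ŷ_str) = Σₕ Nₕ²(1 − fₕ)sₕ²/nₕ.
South: 4734²·(1 − 596/4734)·13.1/596 = 430570.01.
West: 17640²·(1 − 3872/17640)·21.66/3872 = 1.3586029 × 10^6.
North: 16210²·(1 − 2093/16210)·12.7/2093 = 1.3885449 × 10^6.
East: 898²·(1 − 67/898)·41.31/67 = 460105.85.
Sum = 3.6378237 × 10^6.
SE = √(3.6378237 × 10^6) = 1907.3.

1907.3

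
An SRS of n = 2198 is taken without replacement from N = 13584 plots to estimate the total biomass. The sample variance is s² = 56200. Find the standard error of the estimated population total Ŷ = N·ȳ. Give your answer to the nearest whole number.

62886

Var(Ŷ) = N²·Var(ȳ) = N²·(1 − n/N)·s²/n.
f = 2198/13584 = 0.16180801; Var(ȳ) = 0.83819199·56200/2198 = 21.431479.
Var(Ŷ) = 13584² · 21.431479 = 3.9546449 × 10^9.
SE(Ŷ) = √(3.9546449 × 10^9) = 62886.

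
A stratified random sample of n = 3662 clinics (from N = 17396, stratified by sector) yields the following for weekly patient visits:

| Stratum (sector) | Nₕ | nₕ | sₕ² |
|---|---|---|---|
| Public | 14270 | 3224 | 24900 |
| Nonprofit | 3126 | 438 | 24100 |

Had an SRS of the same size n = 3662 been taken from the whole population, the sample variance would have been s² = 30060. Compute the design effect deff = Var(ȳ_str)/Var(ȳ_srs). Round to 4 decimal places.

Var(ȳ_str) = Σ Wₕ²(1−fₕ)sₕ²/nₕ with Wₕ = Nₕ/17396:
  Public: (14270/17396)²·(1−3224/14270)·24900/3224 = 4.0228564
  Nonprofit: (3126/17396)²·(1−438/3126)·24100/438 = 1.5277855
  → Var(ȳ_str) = 5.5506419.
Var(ȳ_srs) = (1 − 3662/17396)·30060/3662 = 6.4806457.
deff = 5.5506419 / 6.4806457 = 0.8565.

0.8565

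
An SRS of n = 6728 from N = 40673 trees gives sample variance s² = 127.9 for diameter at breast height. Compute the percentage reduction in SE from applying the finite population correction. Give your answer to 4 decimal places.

f = n/N = 6728/40673 = 0.16541686.
SE_no-fpc = √(s²/n) = 0.13787714; SE_fpc = √((1−f)s²/n) = 0.12595839.
Ratio = √(1−f) = 0.91355522. Reduction = 100·(1 − 0.91355522) = 8.6445%.

8.6445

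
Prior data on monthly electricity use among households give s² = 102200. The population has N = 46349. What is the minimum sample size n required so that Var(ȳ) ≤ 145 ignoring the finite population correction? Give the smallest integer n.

Without fpc, n₀ = s²/D = 102200/145 = 704.8276.
Rounding up, n = 705.

705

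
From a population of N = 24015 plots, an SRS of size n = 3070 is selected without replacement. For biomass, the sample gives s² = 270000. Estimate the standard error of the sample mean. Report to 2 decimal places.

Under SRS without replacement, Var(ȳ) = (1 − f)·s²/n with f = n/N = 3070/24015 = 0.12783677.
Var(ȳ) = (1 − 0.12783677)·270000/3070 = 0.87216323·87.947883 = 76.70491.
SE(ȳ) = √(76.70491) = 8.76.

8.76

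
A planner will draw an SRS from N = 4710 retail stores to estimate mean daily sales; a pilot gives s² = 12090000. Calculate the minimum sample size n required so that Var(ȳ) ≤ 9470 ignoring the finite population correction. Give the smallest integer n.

Without fpc, n₀ = s²/D = 12090000/9470 = 1276.6631.
Rounding up, n = 1277.

1277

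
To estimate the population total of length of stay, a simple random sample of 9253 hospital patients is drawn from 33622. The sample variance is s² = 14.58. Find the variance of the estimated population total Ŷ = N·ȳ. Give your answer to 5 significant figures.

Var(Ŷ) = N²·Var(ȳ) = N²·(1 − n/N)·s²/n.
f = 9253/33622 = 0.27520671; Var(ȳ) = 0.72479329·14.58/9253 = 0.0011420605.
Var(Ŷ) = 33622² · 0.0011420605 = 1.2910296 × 10^6.

1.2910 × 10^6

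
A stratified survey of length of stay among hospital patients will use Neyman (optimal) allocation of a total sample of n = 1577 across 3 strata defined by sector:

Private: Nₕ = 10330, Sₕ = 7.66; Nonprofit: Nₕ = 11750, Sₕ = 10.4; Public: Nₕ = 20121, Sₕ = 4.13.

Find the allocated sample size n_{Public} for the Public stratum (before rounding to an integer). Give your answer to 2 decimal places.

Neyman allocation: nₕ = n·NₕSₕ / Σⱼ NⱼSⱼ.
Σ NⱼSⱼ = 10330·7.66 + 11750·10.4 + 20121·4.13 = 284427.53.
n_{Public} = 1577·20121·4.13 / 284427.53 = 460.74.

460.74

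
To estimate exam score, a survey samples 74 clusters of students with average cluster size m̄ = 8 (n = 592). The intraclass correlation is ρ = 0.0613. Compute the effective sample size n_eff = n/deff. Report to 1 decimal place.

deff = 1 + (8 − 1)·0.0613 = 1 + 0.4291 = 1.4291.
n_eff = 592 / 1.4291 = 414.2.

414.2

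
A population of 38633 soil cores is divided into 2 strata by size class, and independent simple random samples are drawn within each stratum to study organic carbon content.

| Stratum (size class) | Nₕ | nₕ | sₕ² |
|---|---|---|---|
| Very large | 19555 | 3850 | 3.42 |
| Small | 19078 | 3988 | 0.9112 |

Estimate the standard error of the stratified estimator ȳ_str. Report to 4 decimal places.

0.0151

Var(ȳ_str) = Σₕ Wₕ²(1 − fₕ)sₕ²/nₕ with Wₕ = Nₕ/N, N = 38633.
Very large: Wₕ = 0.50617348; term = 0.50617348²·(1 − 0.19688059)·3.42/3850 = 1.8278656 × 10^-4.
Small: Wₕ = 0.49382652; term = 0.49382652²·(1 − 0.20903659)·0.9112/3988 = 4.4072103 × 10^-5.
Sum = 2.2685866 × 10^-4.
SE = √(2.2685866 × 10^-4) = 0.0151.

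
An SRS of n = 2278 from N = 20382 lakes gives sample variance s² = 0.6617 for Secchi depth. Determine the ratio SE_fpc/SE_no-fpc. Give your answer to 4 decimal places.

0.9425

f = n/N = 2278/20382 = 0.11176528.
SE_no-fpc = √(s²/n) = 0.017043301; SE_fpc = √((1−f)s²/n) = 0.016062664.
Ratio = √(1−f) = 0.94246205.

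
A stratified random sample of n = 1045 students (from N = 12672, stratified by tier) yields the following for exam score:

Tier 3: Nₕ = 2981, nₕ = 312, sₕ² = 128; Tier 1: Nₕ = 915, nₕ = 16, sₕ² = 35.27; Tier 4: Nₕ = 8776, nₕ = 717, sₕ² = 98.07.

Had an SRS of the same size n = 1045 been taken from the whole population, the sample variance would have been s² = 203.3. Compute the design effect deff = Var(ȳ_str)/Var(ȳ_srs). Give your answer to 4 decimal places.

Var(ȳ_str) = Σ Wₕ²(1−fₕ)sₕ²/nₕ with Wₕ = Nₕ/12672:
  Tier 3: (2981/12672)²·(1−312/2981)·128/312 = 0.020327108
  Tier 1: (915/12672)²·(1−16/915)·35.27/16 = 0.011292132
  Tier 4: (8776/12672)²·(1−717/8776)·98.07/717 = 0.060242705
  → Var(ȳ_str) = 0.091861945.
Var(ȳ_srs) = (1 − 1045/12672)·203.3/1045 = 0.17850221.
deff = 0.091861945 / 0.17850221 = 0.5146.

0.5146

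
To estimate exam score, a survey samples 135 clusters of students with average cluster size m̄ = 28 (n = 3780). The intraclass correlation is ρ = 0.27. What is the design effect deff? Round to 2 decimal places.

deff = 1 + (28 − 1)·0.27 = 1 + 7.29 = 8.29.

8.29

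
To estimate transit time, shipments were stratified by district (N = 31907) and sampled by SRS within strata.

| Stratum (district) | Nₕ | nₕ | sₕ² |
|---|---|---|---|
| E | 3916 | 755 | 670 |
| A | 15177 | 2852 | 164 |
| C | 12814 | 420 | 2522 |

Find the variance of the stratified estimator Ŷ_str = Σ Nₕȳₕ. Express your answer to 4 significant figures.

Var(Ŷ_str) = Σₕ Nₕ²(1 − fₕ)sₕ²/nₕ.
E: 3916²·(1 − 755/3916)·670/755 = 1.0984873 × 10^7.
A: 15177²·(1 − 2852/15177)·164/2852 = 1.0756406 × 10^7.
C: 12814²·(1 − 420/12814)·2522/420 = 9.5365657 × 10^8.
Sum = 9.7539785 × 10^8.

9.754 × 10^8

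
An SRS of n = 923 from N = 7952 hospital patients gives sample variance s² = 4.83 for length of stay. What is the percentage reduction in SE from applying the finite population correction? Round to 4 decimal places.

f = n/N = 923/7952 = 0.11607143.
SE_no-fpc = √(s²/n) = 0.072339036; SE_fpc = √((1−f)s²/n) = 0.068011335.
Ratio = √(1−f) = 0.94017476. Reduction = 100·(1 − 0.94017476) = 5.9825%.

5.9825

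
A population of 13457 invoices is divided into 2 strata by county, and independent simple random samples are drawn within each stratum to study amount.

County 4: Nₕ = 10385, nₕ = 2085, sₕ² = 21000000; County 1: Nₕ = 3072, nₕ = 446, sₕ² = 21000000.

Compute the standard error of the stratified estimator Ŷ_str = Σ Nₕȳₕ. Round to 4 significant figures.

1.117 × 10^6

Var(Ŷ_str) = Σₕ Nₕ²(1 − fₕ)sₕ²/nₕ.
County 4: 10385²·(1 − 2085/10385)·21000000/2085 = 8.6815612 × 10^11.
County 1: 3072²·(1 − 446/3072)·21000000/446 = 3.7983971 × 10^11.
Sum = 1.2479958 × 10^12.
SE = √(1.2479958 × 10^12) = 1.117 × 10^6.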